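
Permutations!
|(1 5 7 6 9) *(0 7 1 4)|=|(0 7 6 9 4)(1 5)|=10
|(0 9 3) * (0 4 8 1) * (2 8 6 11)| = 9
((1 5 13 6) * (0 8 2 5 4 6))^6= (0 8 2 5 13)= [8, 1, 5, 3, 4, 13, 6, 7, 2, 9, 10, 11, 12, 0]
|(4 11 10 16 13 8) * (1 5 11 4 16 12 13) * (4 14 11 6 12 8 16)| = 30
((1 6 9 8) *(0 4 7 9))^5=[1, 9, 2, 3, 6, 5, 8, 0, 7, 4]=(0 1 9 4 6 8 7)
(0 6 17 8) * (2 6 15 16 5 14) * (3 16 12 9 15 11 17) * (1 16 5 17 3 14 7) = (0 11 3 5 7 1 16 17 8)(2 6 14)(9 15 12) = [11, 16, 6, 5, 4, 7, 14, 1, 0, 15, 10, 3, 9, 13, 2, 12, 17, 8]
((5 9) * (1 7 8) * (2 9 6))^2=[0, 8, 5, 3, 4, 2, 9, 1, 7, 6]=(1 8 7)(2 5)(6 9)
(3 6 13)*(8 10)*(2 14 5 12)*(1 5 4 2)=(1 5 12)(2 14 4)(3 6 13)(8 10)=[0, 5, 14, 6, 2, 12, 13, 7, 10, 9, 8, 11, 1, 3, 4]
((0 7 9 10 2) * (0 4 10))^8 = [9, 1, 10, 3, 2, 5, 6, 0, 8, 7, 4] = (0 9 7)(2 10 4)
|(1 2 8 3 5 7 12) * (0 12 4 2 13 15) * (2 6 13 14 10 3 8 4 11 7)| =12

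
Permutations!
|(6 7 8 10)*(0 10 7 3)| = 4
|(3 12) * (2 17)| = 2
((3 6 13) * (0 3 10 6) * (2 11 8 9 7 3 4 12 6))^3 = (0 6 2 9)(3 12 10 8)(4 13 11 7) = [6, 1, 9, 12, 13, 5, 2, 4, 3, 0, 8, 7, 10, 11]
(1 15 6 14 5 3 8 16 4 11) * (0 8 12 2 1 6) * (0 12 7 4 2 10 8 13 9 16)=(0 13 9 16 2 1 15 12 10 8)(3 7 4 11 6 14 5)=[13, 15, 1, 7, 11, 3, 14, 4, 0, 16, 8, 6, 10, 9, 5, 12, 2]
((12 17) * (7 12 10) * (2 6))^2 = [0, 1, 2, 3, 4, 5, 6, 17, 8, 9, 12, 11, 10, 13, 14, 15, 16, 7] = (7 17)(10 12)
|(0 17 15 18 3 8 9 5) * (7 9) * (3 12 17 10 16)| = 8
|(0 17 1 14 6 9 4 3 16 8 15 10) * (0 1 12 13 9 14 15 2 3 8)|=30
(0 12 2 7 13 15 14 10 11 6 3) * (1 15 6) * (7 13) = (0 12 2 13 6 3)(1 15 14 10 11) = [12, 15, 13, 0, 4, 5, 3, 7, 8, 9, 11, 1, 2, 6, 10, 14]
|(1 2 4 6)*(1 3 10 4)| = |(1 2)(3 10 4 6)| = 4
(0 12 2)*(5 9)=(0 12 2)(5 9)=[12, 1, 0, 3, 4, 9, 6, 7, 8, 5, 10, 11, 2]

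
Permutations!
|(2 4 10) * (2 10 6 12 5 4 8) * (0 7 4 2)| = |(0 7 4 6 12 5 2 8)| = 8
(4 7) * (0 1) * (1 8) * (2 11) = (0 8 1)(2 11)(4 7) = [8, 0, 11, 3, 7, 5, 6, 4, 1, 9, 10, 2]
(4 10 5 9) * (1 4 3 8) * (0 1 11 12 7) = [1, 4, 2, 8, 10, 9, 6, 0, 11, 3, 5, 12, 7] = (0 1 4 10 5 9 3 8 11 12 7)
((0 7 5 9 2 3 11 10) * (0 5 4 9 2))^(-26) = [4, 1, 5, 2, 0, 10, 6, 9, 8, 7, 11, 3] = (0 4)(2 5 10 11 3)(7 9)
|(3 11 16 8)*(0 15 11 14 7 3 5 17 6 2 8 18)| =|(0 15 11 16 18)(2 8 5 17 6)(3 14 7)| =15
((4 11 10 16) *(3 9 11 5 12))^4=(3 16)(4 9)(5 11)(10 12)=[0, 1, 2, 16, 9, 11, 6, 7, 8, 4, 12, 5, 10, 13, 14, 15, 3]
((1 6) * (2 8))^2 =(8) =[0, 1, 2, 3, 4, 5, 6, 7, 8]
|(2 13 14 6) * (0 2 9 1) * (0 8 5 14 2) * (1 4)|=|(1 8 5 14 6 9 4)(2 13)|=14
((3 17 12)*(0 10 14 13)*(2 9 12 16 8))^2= (0 14)(2 12 17 8 9 3 16)(10 13)= [14, 1, 12, 16, 4, 5, 6, 7, 9, 3, 13, 11, 17, 10, 0, 15, 2, 8]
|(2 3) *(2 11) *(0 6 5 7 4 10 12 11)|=|(0 6 5 7 4 10 12 11 2 3)|=10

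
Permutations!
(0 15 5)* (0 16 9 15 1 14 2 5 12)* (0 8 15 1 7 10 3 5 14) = (0 7 10 3 5 16 9 1)(2 14)(8 15 12) = [7, 0, 14, 5, 4, 16, 6, 10, 15, 1, 3, 11, 8, 13, 2, 12, 9]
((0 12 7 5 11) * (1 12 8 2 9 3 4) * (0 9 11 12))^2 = [2, 8, 9, 1, 0, 7, 6, 12, 11, 4, 10, 3, 5] = (0 2 9 4)(1 8 11 3)(5 7 12)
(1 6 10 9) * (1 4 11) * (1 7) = (1 6 10 9 4 11 7) = [0, 6, 2, 3, 11, 5, 10, 1, 8, 4, 9, 7]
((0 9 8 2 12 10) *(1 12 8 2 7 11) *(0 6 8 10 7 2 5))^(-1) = (0 5 9)(1 11 7 12)(2 8 6 10) = [5, 11, 8, 3, 4, 9, 10, 12, 6, 0, 2, 7, 1]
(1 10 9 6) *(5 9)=(1 10 5 9 6)=[0, 10, 2, 3, 4, 9, 1, 7, 8, 6, 5]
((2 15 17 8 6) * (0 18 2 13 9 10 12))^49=(0 8 12 17 10 15 9 2 13 18 6)=[8, 1, 13, 3, 4, 5, 0, 7, 12, 2, 15, 11, 17, 18, 14, 9, 16, 10, 6]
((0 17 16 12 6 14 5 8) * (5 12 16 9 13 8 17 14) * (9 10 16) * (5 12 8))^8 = (0 8 14)(5 10 9)(13 17 16) = [8, 1, 2, 3, 4, 10, 6, 7, 14, 5, 9, 11, 12, 17, 0, 15, 13, 16]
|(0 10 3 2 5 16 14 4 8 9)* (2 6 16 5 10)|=10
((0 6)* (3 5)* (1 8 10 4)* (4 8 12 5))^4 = (1 4 3 5 12) = [0, 4, 2, 5, 3, 12, 6, 7, 8, 9, 10, 11, 1]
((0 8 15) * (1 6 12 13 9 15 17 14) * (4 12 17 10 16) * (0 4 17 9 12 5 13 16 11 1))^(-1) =[14, 11, 2, 3, 15, 4, 1, 7, 0, 6, 8, 10, 13, 5, 17, 9, 12, 16] =(0 14 17 16 12 13 5 4 15 9 6 1 11 10 8)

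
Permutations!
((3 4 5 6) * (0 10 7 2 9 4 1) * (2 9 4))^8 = [3, 6, 7, 5, 9, 2, 4, 0, 8, 10, 1] = (0 3 5 2 7)(1 6 4 9 10)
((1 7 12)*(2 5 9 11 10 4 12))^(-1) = [0, 12, 7, 3, 10, 2, 6, 1, 8, 5, 11, 9, 4] = (1 12 4 10 11 9 5 2 7)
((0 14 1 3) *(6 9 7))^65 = [14, 3, 2, 0, 4, 5, 7, 9, 8, 6, 10, 11, 12, 13, 1] = (0 14 1 3)(6 7 9)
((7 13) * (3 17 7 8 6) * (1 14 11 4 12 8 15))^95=(1 15 13 7 17 3 6 8 12 4 11 14)=[0, 15, 2, 6, 11, 5, 8, 17, 12, 9, 10, 14, 4, 7, 1, 13, 16, 3]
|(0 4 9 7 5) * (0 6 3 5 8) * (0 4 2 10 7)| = |(0 2 10 7 8 4 9)(3 5 6)| = 21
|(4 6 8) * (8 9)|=4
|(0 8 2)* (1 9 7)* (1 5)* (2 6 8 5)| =|(0 5 1 9 7 2)(6 8)| =6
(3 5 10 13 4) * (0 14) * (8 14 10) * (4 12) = (0 10 13 12 4 3 5 8 14) = [10, 1, 2, 5, 3, 8, 6, 7, 14, 9, 13, 11, 4, 12, 0]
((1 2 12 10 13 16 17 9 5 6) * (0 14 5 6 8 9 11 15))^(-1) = (0 15 11 17 16 13 10 12 2 1 6 9 8 5 14) = [15, 6, 1, 3, 4, 14, 9, 7, 5, 8, 12, 17, 2, 10, 0, 11, 13, 16]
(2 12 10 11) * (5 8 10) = (2 12 5 8 10 11) = [0, 1, 12, 3, 4, 8, 6, 7, 10, 9, 11, 2, 5]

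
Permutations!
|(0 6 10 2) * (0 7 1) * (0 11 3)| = 8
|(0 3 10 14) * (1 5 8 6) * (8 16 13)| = 12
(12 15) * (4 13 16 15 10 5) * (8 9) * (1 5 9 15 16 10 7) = (16)(1 5 4 13 10 9 8 15 12 7) = [0, 5, 2, 3, 13, 4, 6, 1, 15, 8, 9, 11, 7, 10, 14, 12, 16]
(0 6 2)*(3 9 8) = (0 6 2)(3 9 8) = [6, 1, 0, 9, 4, 5, 2, 7, 3, 8]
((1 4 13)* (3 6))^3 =[0, 1, 2, 6, 4, 5, 3, 7, 8, 9, 10, 11, 12, 13] =(13)(3 6)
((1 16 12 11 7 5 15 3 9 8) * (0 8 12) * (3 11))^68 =(16)(3 12 9) =[0, 1, 2, 12, 4, 5, 6, 7, 8, 3, 10, 11, 9, 13, 14, 15, 16]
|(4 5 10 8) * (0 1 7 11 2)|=20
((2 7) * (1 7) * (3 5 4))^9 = (7) = [0, 1, 2, 3, 4, 5, 6, 7]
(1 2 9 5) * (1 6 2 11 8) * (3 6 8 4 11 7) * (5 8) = (1 7 3 6 2 9 8)(4 11) = [0, 7, 9, 6, 11, 5, 2, 3, 1, 8, 10, 4]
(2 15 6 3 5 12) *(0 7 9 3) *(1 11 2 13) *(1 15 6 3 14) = (0 7 9 14 1 11 2 6)(3 5 12 13 15) = [7, 11, 6, 5, 4, 12, 0, 9, 8, 14, 10, 2, 13, 15, 1, 3]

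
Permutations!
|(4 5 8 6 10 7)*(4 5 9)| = |(4 9)(5 8 6 10 7)| = 10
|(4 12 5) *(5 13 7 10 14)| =|(4 12 13 7 10 14 5)| =7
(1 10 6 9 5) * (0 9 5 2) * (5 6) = (0 9 2)(1 10 5) = [9, 10, 0, 3, 4, 1, 6, 7, 8, 2, 5]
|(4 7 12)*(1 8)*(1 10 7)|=|(1 8 10 7 12 4)|=6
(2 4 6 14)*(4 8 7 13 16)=(2 8 7 13 16 4 6 14)=[0, 1, 8, 3, 6, 5, 14, 13, 7, 9, 10, 11, 12, 16, 2, 15, 4]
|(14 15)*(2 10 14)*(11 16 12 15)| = 7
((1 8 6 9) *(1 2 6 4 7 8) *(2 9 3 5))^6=(9)(2 3)(5 6)=[0, 1, 3, 2, 4, 6, 5, 7, 8, 9]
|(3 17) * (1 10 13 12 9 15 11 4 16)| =18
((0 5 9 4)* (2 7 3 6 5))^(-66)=(0 9 6 7)(2 4 5 3)=[9, 1, 4, 2, 5, 3, 7, 0, 8, 6]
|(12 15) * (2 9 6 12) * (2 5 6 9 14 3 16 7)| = |(2 14 3 16 7)(5 6 12 15)| = 20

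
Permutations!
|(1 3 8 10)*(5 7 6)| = 12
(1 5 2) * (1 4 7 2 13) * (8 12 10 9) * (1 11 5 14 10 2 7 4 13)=(1 14 10 9 8 12 2 13 11 5)=[0, 14, 13, 3, 4, 1, 6, 7, 12, 8, 9, 5, 2, 11, 10]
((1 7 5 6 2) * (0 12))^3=[12, 6, 5, 3, 4, 1, 7, 2, 8, 9, 10, 11, 0]=(0 12)(1 6 7 2 5)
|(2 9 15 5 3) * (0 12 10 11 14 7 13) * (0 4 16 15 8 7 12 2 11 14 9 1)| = 30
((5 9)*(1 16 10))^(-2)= (1 16 10)= [0, 16, 2, 3, 4, 5, 6, 7, 8, 9, 1, 11, 12, 13, 14, 15, 10]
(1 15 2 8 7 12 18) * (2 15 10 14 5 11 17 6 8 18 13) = (1 10 14 5 11 17 6 8 7 12 13 2 18) = [0, 10, 18, 3, 4, 11, 8, 12, 7, 9, 14, 17, 13, 2, 5, 15, 16, 6, 1]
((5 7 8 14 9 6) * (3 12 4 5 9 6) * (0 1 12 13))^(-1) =(0 13 3 9 6 14 8 7 5 4 12 1) =[13, 0, 2, 9, 12, 4, 14, 5, 7, 6, 10, 11, 1, 3, 8]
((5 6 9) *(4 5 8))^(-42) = (4 9 5 8 6) = [0, 1, 2, 3, 9, 8, 4, 7, 6, 5]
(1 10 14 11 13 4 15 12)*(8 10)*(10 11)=[0, 8, 2, 3, 15, 5, 6, 7, 11, 9, 14, 13, 1, 4, 10, 12]=(1 8 11 13 4 15 12)(10 14)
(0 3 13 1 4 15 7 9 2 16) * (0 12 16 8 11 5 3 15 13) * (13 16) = [15, 4, 8, 0, 16, 3, 6, 9, 11, 2, 10, 5, 13, 1, 14, 7, 12] = (0 15 7 9 2 8 11 5 3)(1 4 16 12 13)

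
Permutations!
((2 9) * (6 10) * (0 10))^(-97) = (0 6 10)(2 9) = [6, 1, 9, 3, 4, 5, 10, 7, 8, 2, 0]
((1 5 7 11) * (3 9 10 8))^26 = (1 7)(3 10)(5 11)(8 9) = [0, 7, 2, 10, 4, 11, 6, 1, 9, 8, 3, 5]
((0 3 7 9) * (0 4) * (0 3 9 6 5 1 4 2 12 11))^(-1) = [11, 5, 9, 4, 1, 6, 7, 3, 8, 0, 10, 12, 2] = (0 11 12 2 9)(1 5 6 7 3 4)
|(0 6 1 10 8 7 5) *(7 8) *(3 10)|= 7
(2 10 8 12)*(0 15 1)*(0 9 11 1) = (0 15)(1 9 11)(2 10 8 12) = [15, 9, 10, 3, 4, 5, 6, 7, 12, 11, 8, 1, 2, 13, 14, 0]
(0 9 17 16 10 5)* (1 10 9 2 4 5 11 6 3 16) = (0 2 4 5)(1 10 11 6 3 16 9 17) = [2, 10, 4, 16, 5, 0, 3, 7, 8, 17, 11, 6, 12, 13, 14, 15, 9, 1]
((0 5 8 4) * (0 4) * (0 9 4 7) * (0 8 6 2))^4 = (9) = [0, 1, 2, 3, 4, 5, 6, 7, 8, 9]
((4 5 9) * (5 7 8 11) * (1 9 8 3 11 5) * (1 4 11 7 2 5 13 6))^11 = [0, 11, 8, 7, 5, 13, 9, 3, 6, 4, 10, 2, 12, 1] = (1 11 2 8 6 9 4 5 13)(3 7)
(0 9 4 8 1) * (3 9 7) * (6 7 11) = (0 11 6 7 3 9 4 8 1) = [11, 0, 2, 9, 8, 5, 7, 3, 1, 4, 10, 6]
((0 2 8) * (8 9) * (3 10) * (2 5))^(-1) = (0 8 9 2 5)(3 10) = [8, 1, 5, 10, 4, 0, 6, 7, 9, 2, 3]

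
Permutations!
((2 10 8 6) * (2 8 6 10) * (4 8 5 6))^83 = (4 10 8)(5 6) = [0, 1, 2, 3, 10, 6, 5, 7, 4, 9, 8]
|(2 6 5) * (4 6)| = 4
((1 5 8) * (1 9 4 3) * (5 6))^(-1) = [0, 3, 2, 4, 9, 6, 1, 7, 5, 8] = (1 3 4 9 8 5 6)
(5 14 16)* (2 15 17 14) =[0, 1, 15, 3, 4, 2, 6, 7, 8, 9, 10, 11, 12, 13, 16, 17, 5, 14] =(2 15 17 14 16 5)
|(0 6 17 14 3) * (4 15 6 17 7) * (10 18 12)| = 12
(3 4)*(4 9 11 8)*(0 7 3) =[7, 1, 2, 9, 0, 5, 6, 3, 4, 11, 10, 8] =(0 7 3 9 11 8 4)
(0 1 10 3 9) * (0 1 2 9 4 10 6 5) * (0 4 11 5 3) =(0 2 9 1 6 3 11 5 4 10) =[2, 6, 9, 11, 10, 4, 3, 7, 8, 1, 0, 5]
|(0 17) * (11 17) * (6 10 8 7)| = |(0 11 17)(6 10 8 7)| = 12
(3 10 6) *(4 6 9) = (3 10 9 4 6) = [0, 1, 2, 10, 6, 5, 3, 7, 8, 4, 9]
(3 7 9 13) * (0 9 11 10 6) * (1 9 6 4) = (0 6)(1 9 13 3 7 11 10 4) = [6, 9, 2, 7, 1, 5, 0, 11, 8, 13, 4, 10, 12, 3]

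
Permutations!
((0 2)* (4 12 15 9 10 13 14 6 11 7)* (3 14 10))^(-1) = (0 2)(3 9 15 12 4 7 11 6 14)(10 13) = [2, 1, 0, 9, 7, 5, 14, 11, 8, 15, 13, 6, 4, 10, 3, 12]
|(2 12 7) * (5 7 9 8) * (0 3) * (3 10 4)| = 12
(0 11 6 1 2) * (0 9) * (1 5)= (0 11 6 5 1 2 9)= [11, 2, 9, 3, 4, 1, 5, 7, 8, 0, 10, 6]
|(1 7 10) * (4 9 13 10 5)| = |(1 7 5 4 9 13 10)| = 7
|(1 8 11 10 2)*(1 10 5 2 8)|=|(2 10 8 11 5)|=5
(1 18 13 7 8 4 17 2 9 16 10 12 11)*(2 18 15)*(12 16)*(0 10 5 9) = (0 10 16 5 9 12 11 1 15 2)(4 17 18 13 7 8) = [10, 15, 0, 3, 17, 9, 6, 8, 4, 12, 16, 1, 11, 7, 14, 2, 5, 18, 13]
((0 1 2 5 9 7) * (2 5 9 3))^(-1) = (0 7 9 2 3 5 1) = [7, 0, 3, 5, 4, 1, 6, 9, 8, 2]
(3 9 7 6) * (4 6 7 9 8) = (9)(3 8 4 6) = [0, 1, 2, 8, 6, 5, 3, 7, 4, 9]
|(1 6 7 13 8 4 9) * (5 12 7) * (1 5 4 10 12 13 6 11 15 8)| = |(1 11 15 8 10 12 7 6 4 9 5 13)| = 12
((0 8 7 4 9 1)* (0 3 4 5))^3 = [5, 9, 2, 1, 3, 7, 6, 8, 0, 4] = (0 5 7 8)(1 9 4 3)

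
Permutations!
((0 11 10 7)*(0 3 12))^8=(0 10 3)(7 12 11)=[10, 1, 2, 0, 4, 5, 6, 12, 8, 9, 3, 7, 11]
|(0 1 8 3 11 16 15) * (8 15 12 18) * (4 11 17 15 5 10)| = 13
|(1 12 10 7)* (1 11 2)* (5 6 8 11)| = 9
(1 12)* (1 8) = (1 12 8) = [0, 12, 2, 3, 4, 5, 6, 7, 1, 9, 10, 11, 8]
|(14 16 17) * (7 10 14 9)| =6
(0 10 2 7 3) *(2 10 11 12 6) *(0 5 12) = [11, 1, 7, 5, 4, 12, 2, 3, 8, 9, 10, 0, 6] = (0 11)(2 7 3 5 12 6)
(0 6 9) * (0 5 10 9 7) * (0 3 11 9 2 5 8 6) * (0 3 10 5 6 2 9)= (0 3 11)(2 6 7 10 9 8)= [3, 1, 6, 11, 4, 5, 7, 10, 2, 8, 9, 0]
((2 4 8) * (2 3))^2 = [0, 1, 8, 4, 3, 5, 6, 7, 2] = (2 8)(3 4)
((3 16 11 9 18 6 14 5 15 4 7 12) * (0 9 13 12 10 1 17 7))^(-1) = (0 4 15 5 14 6 18 9)(1 10 7 17)(3 12 13 11 16) = [4, 10, 2, 12, 15, 14, 18, 17, 8, 0, 7, 16, 13, 11, 6, 5, 3, 1, 9]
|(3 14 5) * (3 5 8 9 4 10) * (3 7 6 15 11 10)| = |(3 14 8 9 4)(6 15 11 10 7)| = 5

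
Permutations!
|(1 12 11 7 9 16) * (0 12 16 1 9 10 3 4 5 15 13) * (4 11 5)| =60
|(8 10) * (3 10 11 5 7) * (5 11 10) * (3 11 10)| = |(3 5 7 11 10 8)| = 6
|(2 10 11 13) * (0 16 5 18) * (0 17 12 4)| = 28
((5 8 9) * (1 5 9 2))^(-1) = (9)(1 2 8 5) = [0, 2, 8, 3, 4, 1, 6, 7, 5, 9]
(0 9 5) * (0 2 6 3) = (0 9 5 2 6 3) = [9, 1, 6, 0, 4, 2, 3, 7, 8, 5]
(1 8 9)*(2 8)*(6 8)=(1 2 6 8 9)=[0, 2, 6, 3, 4, 5, 8, 7, 9, 1]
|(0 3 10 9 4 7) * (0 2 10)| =|(0 3)(2 10 9 4 7)| =10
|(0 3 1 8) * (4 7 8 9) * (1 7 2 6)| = |(0 3 7 8)(1 9 4 2 6)| = 20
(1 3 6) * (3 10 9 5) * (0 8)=[8, 10, 2, 6, 4, 3, 1, 7, 0, 5, 9]=(0 8)(1 10 9 5 3 6)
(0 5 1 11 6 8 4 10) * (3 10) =(0 5 1 11 6 8 4 3 10) =[5, 11, 2, 10, 3, 1, 8, 7, 4, 9, 0, 6]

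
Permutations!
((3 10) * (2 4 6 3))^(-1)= [0, 1, 10, 6, 2, 5, 4, 7, 8, 9, 3]= (2 10 3 6 4)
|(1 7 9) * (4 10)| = |(1 7 9)(4 10)| = 6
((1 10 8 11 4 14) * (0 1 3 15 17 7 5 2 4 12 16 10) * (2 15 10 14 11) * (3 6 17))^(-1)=(0 1)(2 8 10 3 15 5 7 17 6 14 16 12 11 4)=[1, 0, 8, 15, 2, 7, 14, 17, 10, 9, 3, 4, 11, 13, 16, 5, 12, 6]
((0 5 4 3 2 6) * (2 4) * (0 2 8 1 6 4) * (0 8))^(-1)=(0 5)(1 8 3 4 2 6)=[5, 8, 6, 4, 2, 0, 1, 7, 3]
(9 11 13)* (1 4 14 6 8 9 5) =(1 4 14 6 8 9 11 13 5) =[0, 4, 2, 3, 14, 1, 8, 7, 9, 11, 10, 13, 12, 5, 6]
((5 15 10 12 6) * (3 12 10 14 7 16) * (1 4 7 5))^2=(1 7 3 6 4 16 12)(5 14 15)=[0, 7, 2, 6, 16, 14, 4, 3, 8, 9, 10, 11, 1, 13, 15, 5, 12]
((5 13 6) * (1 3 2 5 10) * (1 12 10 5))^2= [0, 2, 3, 1, 4, 6, 13, 7, 8, 9, 10, 11, 12, 5]= (1 2 3)(5 6 13)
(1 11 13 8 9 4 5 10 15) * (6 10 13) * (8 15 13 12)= [0, 11, 2, 3, 5, 12, 10, 7, 9, 4, 13, 6, 8, 15, 14, 1]= (1 11 6 10 13 15)(4 5 12 8 9)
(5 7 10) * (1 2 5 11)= (1 2 5 7 10 11)= [0, 2, 5, 3, 4, 7, 6, 10, 8, 9, 11, 1]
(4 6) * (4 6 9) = (4 9) = [0, 1, 2, 3, 9, 5, 6, 7, 8, 4]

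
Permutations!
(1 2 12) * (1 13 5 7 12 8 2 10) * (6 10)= (1 6 10)(2 8)(5 7 12 13)= [0, 6, 8, 3, 4, 7, 10, 12, 2, 9, 1, 11, 13, 5]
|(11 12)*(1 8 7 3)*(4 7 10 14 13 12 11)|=|(1 8 10 14 13 12 4 7 3)|=9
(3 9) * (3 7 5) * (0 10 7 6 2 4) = (0 10 7 5 3 9 6 2 4) = [10, 1, 4, 9, 0, 3, 2, 5, 8, 6, 7]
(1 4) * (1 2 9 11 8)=(1 4 2 9 11 8)=[0, 4, 9, 3, 2, 5, 6, 7, 1, 11, 10, 8]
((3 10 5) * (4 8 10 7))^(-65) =[0, 1, 2, 7, 8, 3, 6, 4, 10, 9, 5] =(3 7 4 8 10 5)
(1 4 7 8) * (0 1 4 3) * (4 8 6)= [1, 3, 2, 0, 7, 5, 4, 6, 8]= (8)(0 1 3)(4 7 6)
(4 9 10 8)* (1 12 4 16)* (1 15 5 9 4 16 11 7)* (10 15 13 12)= [0, 10, 2, 3, 4, 9, 6, 1, 11, 15, 8, 7, 16, 12, 14, 5, 13]= (1 10 8 11 7)(5 9 15)(12 16 13)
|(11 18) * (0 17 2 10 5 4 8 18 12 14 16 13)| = 13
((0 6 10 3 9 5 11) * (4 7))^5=(0 5 3 6 11 9 10)(4 7)=[5, 1, 2, 6, 7, 3, 11, 4, 8, 10, 0, 9]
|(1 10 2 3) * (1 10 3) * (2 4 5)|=6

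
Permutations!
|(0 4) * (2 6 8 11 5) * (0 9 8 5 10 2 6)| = |(0 4 9 8 11 10 2)(5 6)| = 14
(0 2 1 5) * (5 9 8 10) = (0 2 1 9 8 10 5) = [2, 9, 1, 3, 4, 0, 6, 7, 10, 8, 5]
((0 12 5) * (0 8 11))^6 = (0 12 5 8 11) = [12, 1, 2, 3, 4, 8, 6, 7, 11, 9, 10, 0, 5]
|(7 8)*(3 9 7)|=|(3 9 7 8)|=4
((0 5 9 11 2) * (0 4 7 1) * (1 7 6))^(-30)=(0 9 2 6)(1 5 11 4)=[9, 5, 6, 3, 1, 11, 0, 7, 8, 2, 10, 4]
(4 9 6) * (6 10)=(4 9 10 6)=[0, 1, 2, 3, 9, 5, 4, 7, 8, 10, 6]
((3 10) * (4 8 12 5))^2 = (4 12)(5 8) = [0, 1, 2, 3, 12, 8, 6, 7, 5, 9, 10, 11, 4]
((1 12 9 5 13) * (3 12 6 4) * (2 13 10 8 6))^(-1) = [0, 13, 1, 4, 6, 9, 8, 7, 10, 12, 5, 11, 3, 2] = (1 13 2)(3 4 6 8 10 5 9 12)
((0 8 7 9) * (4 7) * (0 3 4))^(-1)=[8, 1, 2, 9, 3, 5, 6, 4, 0, 7]=(0 8)(3 9 7 4)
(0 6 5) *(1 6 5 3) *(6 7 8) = (0 5)(1 7 8 6 3) = [5, 7, 2, 1, 4, 0, 3, 8, 6]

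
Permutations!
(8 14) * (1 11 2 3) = (1 11 2 3)(8 14) = [0, 11, 3, 1, 4, 5, 6, 7, 14, 9, 10, 2, 12, 13, 8]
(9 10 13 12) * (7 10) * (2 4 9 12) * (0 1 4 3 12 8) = (0 1 4 9 7 10 13 2 3 12 8) = [1, 4, 3, 12, 9, 5, 6, 10, 0, 7, 13, 11, 8, 2]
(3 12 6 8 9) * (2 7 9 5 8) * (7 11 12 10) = (2 11 12 6)(3 10 7 9)(5 8) = [0, 1, 11, 10, 4, 8, 2, 9, 5, 3, 7, 12, 6]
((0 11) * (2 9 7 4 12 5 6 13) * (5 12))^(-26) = (2 7 5 13 9 4 6) = [0, 1, 7, 3, 6, 13, 2, 5, 8, 4, 10, 11, 12, 9]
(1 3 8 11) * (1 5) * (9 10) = (1 3 8 11 5)(9 10) = [0, 3, 2, 8, 4, 1, 6, 7, 11, 10, 9, 5]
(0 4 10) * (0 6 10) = (0 4)(6 10) = [4, 1, 2, 3, 0, 5, 10, 7, 8, 9, 6]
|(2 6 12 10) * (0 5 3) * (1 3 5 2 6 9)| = |(0 2 9 1 3)(6 12 10)| = 15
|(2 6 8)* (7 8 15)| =|(2 6 15 7 8)| =5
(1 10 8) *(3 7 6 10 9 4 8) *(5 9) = (1 5 9 4 8)(3 7 6 10) = [0, 5, 2, 7, 8, 9, 10, 6, 1, 4, 3]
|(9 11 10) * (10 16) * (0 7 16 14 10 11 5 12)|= |(0 7 16 11 14 10 9 5 12)|= 9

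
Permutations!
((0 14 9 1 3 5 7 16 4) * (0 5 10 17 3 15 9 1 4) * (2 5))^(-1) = (0 16 7 5 2 4 9 15 1 14)(3 17 10) = [16, 14, 4, 17, 9, 2, 6, 5, 8, 15, 3, 11, 12, 13, 0, 1, 7, 10]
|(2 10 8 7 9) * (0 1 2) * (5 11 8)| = 9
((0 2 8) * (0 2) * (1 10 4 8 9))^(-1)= (1 9 2 8 4 10)= [0, 9, 8, 3, 10, 5, 6, 7, 4, 2, 1]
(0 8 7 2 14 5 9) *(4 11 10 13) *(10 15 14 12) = [8, 1, 12, 3, 11, 9, 6, 2, 7, 0, 13, 15, 10, 4, 5, 14] = (0 8 7 2 12 10 13 4 11 15 14 5 9)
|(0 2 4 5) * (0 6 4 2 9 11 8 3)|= |(0 9 11 8 3)(4 5 6)|= 15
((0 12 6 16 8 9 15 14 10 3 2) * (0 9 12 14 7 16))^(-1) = [6, 1, 3, 10, 4, 5, 12, 15, 16, 2, 14, 11, 8, 13, 0, 9, 7] = (0 6 12 8 16 7 15 9 2 3 10 14)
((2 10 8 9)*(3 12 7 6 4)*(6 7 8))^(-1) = (2 9 8 12 3 4 6 10) = [0, 1, 9, 4, 6, 5, 10, 7, 12, 8, 2, 11, 3]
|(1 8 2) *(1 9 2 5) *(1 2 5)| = |(1 8)(2 9 5)| = 6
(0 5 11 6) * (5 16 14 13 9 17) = (0 16 14 13 9 17 5 11 6) = [16, 1, 2, 3, 4, 11, 0, 7, 8, 17, 10, 6, 12, 9, 13, 15, 14, 5]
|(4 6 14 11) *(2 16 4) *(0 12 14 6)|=7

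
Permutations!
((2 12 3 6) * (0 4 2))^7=(0 4 2 12 3 6)=[4, 1, 12, 6, 2, 5, 0, 7, 8, 9, 10, 11, 3]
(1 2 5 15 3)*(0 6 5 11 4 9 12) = (0 6 5 15 3 1 2 11 4 9 12) = [6, 2, 11, 1, 9, 15, 5, 7, 8, 12, 10, 4, 0, 13, 14, 3]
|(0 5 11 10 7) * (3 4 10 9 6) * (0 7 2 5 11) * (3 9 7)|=|(0 11 7 3 4 10 2 5)(6 9)|=8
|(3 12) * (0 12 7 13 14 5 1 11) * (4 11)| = |(0 12 3 7 13 14 5 1 4 11)| = 10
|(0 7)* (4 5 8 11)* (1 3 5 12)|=14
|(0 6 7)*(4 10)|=6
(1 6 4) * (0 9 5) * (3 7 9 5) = [5, 6, 2, 7, 1, 0, 4, 9, 8, 3] = (0 5)(1 6 4)(3 7 9)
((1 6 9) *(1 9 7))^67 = [0, 6, 2, 3, 4, 5, 7, 1, 8, 9] = (9)(1 6 7)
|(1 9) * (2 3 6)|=|(1 9)(2 3 6)|=6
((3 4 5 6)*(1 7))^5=[0, 7, 2, 4, 5, 6, 3, 1]=(1 7)(3 4 5 6)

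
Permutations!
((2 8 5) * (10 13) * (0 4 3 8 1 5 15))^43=(0 8 4 15 3)(1 5 2)(10 13)=[8, 5, 1, 0, 15, 2, 6, 7, 4, 9, 13, 11, 12, 10, 14, 3]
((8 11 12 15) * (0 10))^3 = [10, 1, 2, 3, 4, 5, 6, 7, 15, 9, 0, 8, 11, 13, 14, 12] = (0 10)(8 15 12 11)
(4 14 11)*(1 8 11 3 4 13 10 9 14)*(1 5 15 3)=(1 8 11 13 10 9 14)(3 4 5 15)=[0, 8, 2, 4, 5, 15, 6, 7, 11, 14, 9, 13, 12, 10, 1, 3]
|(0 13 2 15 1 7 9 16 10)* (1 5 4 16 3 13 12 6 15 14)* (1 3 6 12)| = |(0 1 7 9 6 15 5 4 16 10)(2 14 3 13)| = 20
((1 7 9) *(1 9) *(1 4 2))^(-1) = (9)(1 2 4 7) = [0, 2, 4, 3, 7, 5, 6, 1, 8, 9]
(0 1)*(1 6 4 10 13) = (0 6 4 10 13 1) = [6, 0, 2, 3, 10, 5, 4, 7, 8, 9, 13, 11, 12, 1]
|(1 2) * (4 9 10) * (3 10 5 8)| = |(1 2)(3 10 4 9 5 8)| = 6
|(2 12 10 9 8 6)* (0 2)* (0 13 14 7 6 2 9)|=|(0 9 8 2 12 10)(6 13 14 7)|=12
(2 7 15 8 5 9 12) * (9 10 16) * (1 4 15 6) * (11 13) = (1 4 15 8 5 10 16 9 12 2 7 6)(11 13) = [0, 4, 7, 3, 15, 10, 1, 6, 5, 12, 16, 13, 2, 11, 14, 8, 9]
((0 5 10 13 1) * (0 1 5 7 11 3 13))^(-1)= [10, 1, 2, 11, 4, 13, 6, 0, 8, 9, 5, 7, 12, 3]= (0 10 5 13 3 11 7)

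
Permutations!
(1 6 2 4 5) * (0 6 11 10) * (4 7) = (0 6 2 7 4 5 1 11 10) = [6, 11, 7, 3, 5, 1, 2, 4, 8, 9, 0, 10]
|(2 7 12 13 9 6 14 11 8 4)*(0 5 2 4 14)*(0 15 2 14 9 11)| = 9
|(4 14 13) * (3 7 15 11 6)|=|(3 7 15 11 6)(4 14 13)|=15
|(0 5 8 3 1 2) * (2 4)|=|(0 5 8 3 1 4 2)|=7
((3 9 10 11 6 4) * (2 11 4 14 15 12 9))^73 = [0, 1, 14, 6, 11, 5, 12, 7, 8, 3, 2, 15, 4, 13, 9, 10] = (2 14 9 3 6 12 4 11 15 10)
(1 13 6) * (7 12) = (1 13 6)(7 12) = [0, 13, 2, 3, 4, 5, 1, 12, 8, 9, 10, 11, 7, 6]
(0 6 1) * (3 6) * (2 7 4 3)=[2, 0, 7, 6, 3, 5, 1, 4]=(0 2 7 4 3 6 1)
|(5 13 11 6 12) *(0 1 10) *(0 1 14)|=10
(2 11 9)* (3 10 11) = (2 3 10 11 9) = [0, 1, 3, 10, 4, 5, 6, 7, 8, 2, 11, 9]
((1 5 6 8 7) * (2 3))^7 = [0, 6, 3, 2, 4, 8, 7, 5, 1] = (1 6 7 5 8)(2 3)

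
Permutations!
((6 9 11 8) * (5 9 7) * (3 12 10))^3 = [0, 1, 2, 3, 4, 8, 9, 11, 5, 6, 10, 7, 12] = (12)(5 8)(6 9)(7 11)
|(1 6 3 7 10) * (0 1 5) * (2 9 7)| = 9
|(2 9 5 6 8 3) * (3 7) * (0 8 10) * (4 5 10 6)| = 14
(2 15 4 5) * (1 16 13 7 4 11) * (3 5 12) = (1 16 13 7 4 12 3 5 2 15 11) = [0, 16, 15, 5, 12, 2, 6, 4, 8, 9, 10, 1, 3, 7, 14, 11, 13]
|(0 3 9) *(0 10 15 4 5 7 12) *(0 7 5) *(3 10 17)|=|(0 10 15 4)(3 9 17)(7 12)|=12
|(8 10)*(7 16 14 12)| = 4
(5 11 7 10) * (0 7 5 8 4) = (0 7 10 8 4)(5 11) = [7, 1, 2, 3, 0, 11, 6, 10, 4, 9, 8, 5]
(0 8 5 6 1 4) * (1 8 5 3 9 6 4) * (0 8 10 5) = (3 9 6 10 5 4 8) = [0, 1, 2, 9, 8, 4, 10, 7, 3, 6, 5]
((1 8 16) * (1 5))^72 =(16) =[0, 1, 2, 3, 4, 5, 6, 7, 8, 9, 10, 11, 12, 13, 14, 15, 16]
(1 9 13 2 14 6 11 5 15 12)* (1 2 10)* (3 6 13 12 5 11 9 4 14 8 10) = [0, 4, 8, 6, 14, 15, 9, 7, 10, 12, 1, 11, 2, 3, 13, 5] = (1 4 14 13 3 6 9 12 2 8 10)(5 15)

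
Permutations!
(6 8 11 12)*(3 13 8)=(3 13 8 11 12 6)=[0, 1, 2, 13, 4, 5, 3, 7, 11, 9, 10, 12, 6, 8]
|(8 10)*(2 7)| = |(2 7)(8 10)| = 2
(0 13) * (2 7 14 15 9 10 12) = [13, 1, 7, 3, 4, 5, 6, 14, 8, 10, 12, 11, 2, 0, 15, 9] = (0 13)(2 7 14 15 9 10 12)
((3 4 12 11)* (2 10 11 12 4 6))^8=(12)(2 3 10 6 11)=[0, 1, 3, 10, 4, 5, 11, 7, 8, 9, 6, 2, 12]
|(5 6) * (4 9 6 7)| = |(4 9 6 5 7)| = 5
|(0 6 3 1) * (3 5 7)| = |(0 6 5 7 3 1)| = 6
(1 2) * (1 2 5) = (1 5) = [0, 5, 2, 3, 4, 1]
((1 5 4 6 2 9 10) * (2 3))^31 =(1 10 9 2 3 6 4 5) =[0, 10, 3, 6, 5, 1, 4, 7, 8, 2, 9]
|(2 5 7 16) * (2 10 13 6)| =|(2 5 7 16 10 13 6)| =7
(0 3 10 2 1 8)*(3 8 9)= (0 8)(1 9 3 10 2)= [8, 9, 1, 10, 4, 5, 6, 7, 0, 3, 2]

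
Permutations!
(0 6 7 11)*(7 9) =(0 6 9 7 11) =[6, 1, 2, 3, 4, 5, 9, 11, 8, 7, 10, 0]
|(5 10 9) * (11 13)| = 6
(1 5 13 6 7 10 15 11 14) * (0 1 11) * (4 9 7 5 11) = [1, 11, 2, 3, 9, 13, 5, 10, 8, 7, 15, 14, 12, 6, 4, 0] = (0 1 11 14 4 9 7 10 15)(5 13 6)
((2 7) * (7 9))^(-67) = (2 7 9) = [0, 1, 7, 3, 4, 5, 6, 9, 8, 2]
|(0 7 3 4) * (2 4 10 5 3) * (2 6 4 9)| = 12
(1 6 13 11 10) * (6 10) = (1 10)(6 13 11) = [0, 10, 2, 3, 4, 5, 13, 7, 8, 9, 1, 6, 12, 11]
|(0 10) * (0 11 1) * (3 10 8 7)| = |(0 8 7 3 10 11 1)| = 7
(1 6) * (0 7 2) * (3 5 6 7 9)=(0 9 3 5 6 1 7 2)=[9, 7, 0, 5, 4, 6, 1, 2, 8, 3]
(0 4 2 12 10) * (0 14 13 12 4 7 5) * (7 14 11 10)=(0 14 13 12 7 5)(2 4)(10 11)=[14, 1, 4, 3, 2, 0, 6, 5, 8, 9, 11, 10, 7, 12, 13]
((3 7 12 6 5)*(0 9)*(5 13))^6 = [0, 1, 2, 3, 4, 5, 6, 7, 8, 9, 10, 11, 12, 13] = (13)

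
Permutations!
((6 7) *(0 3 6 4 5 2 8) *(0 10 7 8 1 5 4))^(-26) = [10, 5, 1, 7, 4, 2, 0, 8, 3, 9, 6] = (0 10 6)(1 5 2)(3 7 8)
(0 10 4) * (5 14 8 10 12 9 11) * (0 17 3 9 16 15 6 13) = [12, 1, 2, 9, 17, 14, 13, 7, 10, 11, 4, 5, 16, 0, 8, 6, 15, 3] = (0 12 16 15 6 13)(3 9 11 5 14 8 10 4 17)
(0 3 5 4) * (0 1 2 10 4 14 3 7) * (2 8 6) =(0 7)(1 8 6 2 10 4)(3 5 14) =[7, 8, 10, 5, 1, 14, 2, 0, 6, 9, 4, 11, 12, 13, 3]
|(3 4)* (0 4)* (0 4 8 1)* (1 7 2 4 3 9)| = |(0 8 7 2 4 9 1)| = 7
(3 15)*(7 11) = (3 15)(7 11) = [0, 1, 2, 15, 4, 5, 6, 11, 8, 9, 10, 7, 12, 13, 14, 3]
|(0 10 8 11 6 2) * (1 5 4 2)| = |(0 10 8 11 6 1 5 4 2)| = 9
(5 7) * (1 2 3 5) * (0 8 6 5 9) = (0 8 6 5 7 1 2 3 9) = [8, 2, 3, 9, 4, 7, 5, 1, 6, 0]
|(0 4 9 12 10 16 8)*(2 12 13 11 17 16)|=|(0 4 9 13 11 17 16 8)(2 12 10)|=24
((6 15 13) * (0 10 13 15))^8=[0, 1, 2, 3, 4, 5, 6, 7, 8, 9, 10, 11, 12, 13, 14, 15]=(15)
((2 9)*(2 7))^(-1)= (2 7 9)= [0, 1, 7, 3, 4, 5, 6, 9, 8, 2]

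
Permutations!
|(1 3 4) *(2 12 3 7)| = |(1 7 2 12 3 4)| = 6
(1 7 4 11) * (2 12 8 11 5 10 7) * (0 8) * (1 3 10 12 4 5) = [8, 2, 4, 10, 1, 12, 6, 5, 11, 9, 7, 3, 0] = (0 8 11 3 10 7 5 12)(1 2 4)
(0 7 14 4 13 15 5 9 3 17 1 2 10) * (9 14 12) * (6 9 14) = (0 7 12 14 4 13 15 5 6 9 3 17 1 2 10) = [7, 2, 10, 17, 13, 6, 9, 12, 8, 3, 0, 11, 14, 15, 4, 5, 16, 1]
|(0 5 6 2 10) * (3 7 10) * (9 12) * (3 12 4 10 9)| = 10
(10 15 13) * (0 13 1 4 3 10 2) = [13, 4, 0, 10, 3, 5, 6, 7, 8, 9, 15, 11, 12, 2, 14, 1] = (0 13 2)(1 4 3 10 15)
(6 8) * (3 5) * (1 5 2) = [0, 5, 1, 2, 4, 3, 8, 7, 6] = (1 5 3 2)(6 8)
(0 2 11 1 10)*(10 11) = (0 2 10)(1 11) = [2, 11, 10, 3, 4, 5, 6, 7, 8, 9, 0, 1]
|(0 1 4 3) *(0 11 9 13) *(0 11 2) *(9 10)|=|(0 1 4 3 2)(9 13 11 10)|=20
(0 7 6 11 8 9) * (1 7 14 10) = (0 14 10 1 7 6 11 8 9) = [14, 7, 2, 3, 4, 5, 11, 6, 9, 0, 1, 8, 12, 13, 10]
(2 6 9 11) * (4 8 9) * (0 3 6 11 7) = (0 3 6 4 8 9 7)(2 11) = [3, 1, 11, 6, 8, 5, 4, 0, 9, 7, 10, 2]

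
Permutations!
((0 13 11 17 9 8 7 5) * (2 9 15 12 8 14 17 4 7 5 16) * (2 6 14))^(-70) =(0 17 4 8 6 13 15 7 5 14 11 12 16) =[17, 1, 2, 3, 8, 14, 13, 5, 6, 9, 10, 12, 16, 15, 11, 7, 0, 4]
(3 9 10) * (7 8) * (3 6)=[0, 1, 2, 9, 4, 5, 3, 8, 7, 10, 6]=(3 9 10 6)(7 8)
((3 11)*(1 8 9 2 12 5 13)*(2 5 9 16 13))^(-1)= [0, 13, 5, 11, 4, 9, 6, 7, 1, 12, 10, 3, 2, 16, 14, 15, 8]= (1 13 16 8)(2 5 9 12)(3 11)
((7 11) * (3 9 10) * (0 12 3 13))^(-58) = (0 3 10)(9 13 12) = [3, 1, 2, 10, 4, 5, 6, 7, 8, 13, 0, 11, 9, 12]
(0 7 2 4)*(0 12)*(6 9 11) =(0 7 2 4 12)(6 9 11) =[7, 1, 4, 3, 12, 5, 9, 2, 8, 11, 10, 6, 0]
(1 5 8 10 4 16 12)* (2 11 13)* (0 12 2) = (0 12 1 5 8 10 4 16 2 11 13) = [12, 5, 11, 3, 16, 8, 6, 7, 10, 9, 4, 13, 1, 0, 14, 15, 2]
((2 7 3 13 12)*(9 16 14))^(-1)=(2 12 13 3 7)(9 14 16)=[0, 1, 12, 7, 4, 5, 6, 2, 8, 14, 10, 11, 13, 3, 16, 15, 9]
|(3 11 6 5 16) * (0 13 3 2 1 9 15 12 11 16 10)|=|(0 13 3 16 2 1 9 15 12 11 6 5 10)|=13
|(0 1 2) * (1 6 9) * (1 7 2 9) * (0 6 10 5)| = 15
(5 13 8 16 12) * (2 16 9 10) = (2 16 12 5 13 8 9 10) = [0, 1, 16, 3, 4, 13, 6, 7, 9, 10, 2, 11, 5, 8, 14, 15, 12]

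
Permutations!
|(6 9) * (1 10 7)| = 6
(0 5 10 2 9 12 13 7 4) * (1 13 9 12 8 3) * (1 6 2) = [5, 13, 12, 6, 0, 10, 2, 4, 3, 8, 1, 11, 9, 7] = (0 5 10 1 13 7 4)(2 12 9 8 3 6)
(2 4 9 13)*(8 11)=(2 4 9 13)(8 11)=[0, 1, 4, 3, 9, 5, 6, 7, 11, 13, 10, 8, 12, 2]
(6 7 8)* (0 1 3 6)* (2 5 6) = (0 1 3 2 5 6 7 8) = [1, 3, 5, 2, 4, 6, 7, 8, 0]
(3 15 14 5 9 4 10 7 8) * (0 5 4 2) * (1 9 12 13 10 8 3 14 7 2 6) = (0 5 12 13 10 2)(1 9 6)(3 15 7)(4 8 14) = [5, 9, 0, 15, 8, 12, 1, 3, 14, 6, 2, 11, 13, 10, 4, 7]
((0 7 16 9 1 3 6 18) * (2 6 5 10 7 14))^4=(0 18 6 2 14)(1 7 3 16 5 9 10)=[18, 7, 14, 16, 4, 9, 2, 3, 8, 10, 1, 11, 12, 13, 0, 15, 5, 17, 6]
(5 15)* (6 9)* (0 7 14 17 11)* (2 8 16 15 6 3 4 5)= (0 7 14 17 11)(2 8 16 15)(3 4 5 6 9)= [7, 1, 8, 4, 5, 6, 9, 14, 16, 3, 10, 0, 12, 13, 17, 2, 15, 11]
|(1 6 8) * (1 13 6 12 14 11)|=|(1 12 14 11)(6 8 13)|=12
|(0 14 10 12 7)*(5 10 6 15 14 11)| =|(0 11 5 10 12 7)(6 15 14)| =6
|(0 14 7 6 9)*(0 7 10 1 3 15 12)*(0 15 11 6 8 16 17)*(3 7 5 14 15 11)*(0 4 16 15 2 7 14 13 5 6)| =|(0 2 7 8 15 12 11)(1 14 10)(4 16 17)(5 13)(6 9)| =42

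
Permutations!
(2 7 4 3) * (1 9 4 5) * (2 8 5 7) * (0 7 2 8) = (0 7 2 8 5 1 9 4 3) = [7, 9, 8, 0, 3, 1, 6, 2, 5, 4]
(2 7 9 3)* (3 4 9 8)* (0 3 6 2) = [3, 1, 7, 0, 9, 5, 2, 8, 6, 4] = (0 3)(2 7 8 6)(4 9)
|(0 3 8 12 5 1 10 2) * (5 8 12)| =|(0 3 12 8 5 1 10 2)| =8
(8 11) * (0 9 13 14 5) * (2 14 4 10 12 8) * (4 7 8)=(0 9 13 7 8 11 2 14 5)(4 10 12)=[9, 1, 14, 3, 10, 0, 6, 8, 11, 13, 12, 2, 4, 7, 5]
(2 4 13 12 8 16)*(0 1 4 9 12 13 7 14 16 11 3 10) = [1, 4, 9, 10, 7, 5, 6, 14, 11, 12, 0, 3, 8, 13, 16, 15, 2] = (0 1 4 7 14 16 2 9 12 8 11 3 10)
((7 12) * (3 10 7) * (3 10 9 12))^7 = [0, 1, 2, 12, 4, 5, 6, 9, 8, 10, 3, 11, 7] = (3 12 7 9 10)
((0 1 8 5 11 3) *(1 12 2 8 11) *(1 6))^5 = (0 6 12 1 2 11 8 3 5) = [6, 2, 11, 5, 4, 0, 12, 7, 3, 9, 10, 8, 1]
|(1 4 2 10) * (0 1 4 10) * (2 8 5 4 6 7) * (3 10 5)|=|(0 1 5 4 8 3 10 6 7 2)|=10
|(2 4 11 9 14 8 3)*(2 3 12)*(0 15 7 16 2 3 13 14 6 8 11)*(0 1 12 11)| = 44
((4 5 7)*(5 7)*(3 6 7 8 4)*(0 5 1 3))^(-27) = (0 3)(1 7)(4 8)(5 6) = [3, 7, 2, 0, 8, 6, 5, 1, 4]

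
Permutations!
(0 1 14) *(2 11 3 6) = (0 1 14)(2 11 3 6) = [1, 14, 11, 6, 4, 5, 2, 7, 8, 9, 10, 3, 12, 13, 0]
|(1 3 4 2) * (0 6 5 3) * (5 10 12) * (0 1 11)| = 9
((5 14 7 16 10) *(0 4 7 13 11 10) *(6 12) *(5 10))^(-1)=(0 16 7 4)(5 11 13 14)(6 12)=[16, 1, 2, 3, 0, 11, 12, 4, 8, 9, 10, 13, 6, 14, 5, 15, 7]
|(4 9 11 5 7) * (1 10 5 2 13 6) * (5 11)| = |(1 10 11 2 13 6)(4 9 5 7)| = 12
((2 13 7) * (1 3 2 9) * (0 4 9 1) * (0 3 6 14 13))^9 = [2, 7, 3, 9, 0, 5, 1, 13, 8, 4, 10, 11, 12, 14, 6] = (0 2 3 9 4)(1 7 13 14 6)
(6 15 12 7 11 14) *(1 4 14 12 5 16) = (1 4 14 6 15 5 16)(7 11 12) = [0, 4, 2, 3, 14, 16, 15, 11, 8, 9, 10, 12, 7, 13, 6, 5, 1]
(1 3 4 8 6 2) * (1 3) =(2 3 4 8 6) =[0, 1, 3, 4, 8, 5, 2, 7, 6]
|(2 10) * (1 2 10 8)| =|(10)(1 2 8)| =3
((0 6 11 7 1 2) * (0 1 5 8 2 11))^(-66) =(11) =[0, 1, 2, 3, 4, 5, 6, 7, 8, 9, 10, 11]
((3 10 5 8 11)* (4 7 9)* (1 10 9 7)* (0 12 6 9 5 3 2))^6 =[10, 2, 1, 12, 11, 6, 5, 7, 9, 8, 0, 4, 3] =(0 10)(1 2)(3 12)(4 11)(5 6)(8 9)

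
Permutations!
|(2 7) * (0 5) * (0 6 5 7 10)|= |(0 7 2 10)(5 6)|= 4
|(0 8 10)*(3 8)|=|(0 3 8 10)|=4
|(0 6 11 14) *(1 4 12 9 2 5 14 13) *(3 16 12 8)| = 14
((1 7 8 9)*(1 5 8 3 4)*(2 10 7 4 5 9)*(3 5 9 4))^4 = (2 8 5 7 10) = [0, 1, 8, 3, 4, 7, 6, 10, 5, 9, 2]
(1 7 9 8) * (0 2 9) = (0 2 9 8 1 7) = [2, 7, 9, 3, 4, 5, 6, 0, 1, 8]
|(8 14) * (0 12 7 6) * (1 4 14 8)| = 12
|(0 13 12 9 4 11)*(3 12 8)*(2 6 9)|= |(0 13 8 3 12 2 6 9 4 11)|= 10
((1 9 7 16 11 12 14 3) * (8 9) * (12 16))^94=(16)(1 7 3 9 14 8 12)=[0, 7, 2, 9, 4, 5, 6, 3, 12, 14, 10, 11, 1, 13, 8, 15, 16]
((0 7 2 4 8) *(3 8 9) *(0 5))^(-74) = (0 8 9 2)(3 4 7 5) = [8, 1, 0, 4, 7, 3, 6, 5, 9, 2]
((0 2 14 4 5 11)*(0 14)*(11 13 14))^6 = (4 13)(5 14) = [0, 1, 2, 3, 13, 14, 6, 7, 8, 9, 10, 11, 12, 4, 5]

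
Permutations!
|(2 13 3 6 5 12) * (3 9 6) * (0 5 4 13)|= |(0 5 12 2)(4 13 9 6)|= 4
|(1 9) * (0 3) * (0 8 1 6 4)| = 7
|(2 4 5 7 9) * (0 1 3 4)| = 8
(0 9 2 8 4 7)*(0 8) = (0 9 2)(4 7 8) = [9, 1, 0, 3, 7, 5, 6, 8, 4, 2]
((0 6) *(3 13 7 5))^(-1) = (0 6)(3 5 7 13) = [6, 1, 2, 5, 4, 7, 0, 13, 8, 9, 10, 11, 12, 3]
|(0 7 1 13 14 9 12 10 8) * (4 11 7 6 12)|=|(0 6 12 10 8)(1 13 14 9 4 11 7)|=35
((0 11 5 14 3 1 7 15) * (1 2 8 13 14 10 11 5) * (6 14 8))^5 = [7, 10, 6, 2, 4, 15, 14, 11, 13, 9, 0, 5, 12, 8, 3, 1] = (0 7 11 5 15 1 10)(2 6 14 3)(8 13)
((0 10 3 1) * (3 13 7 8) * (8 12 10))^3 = (0 1 3 8)(7 13 10 12) = [1, 3, 2, 8, 4, 5, 6, 13, 0, 9, 12, 11, 7, 10]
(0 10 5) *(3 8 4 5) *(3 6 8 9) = (0 10 6 8 4 5)(3 9) = [10, 1, 2, 9, 5, 0, 8, 7, 4, 3, 6]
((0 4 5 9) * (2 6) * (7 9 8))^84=(9)=[0, 1, 2, 3, 4, 5, 6, 7, 8, 9]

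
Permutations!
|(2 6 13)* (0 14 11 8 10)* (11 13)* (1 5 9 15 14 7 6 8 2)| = |(0 7 6 11 2 8 10)(1 5 9 15 14 13)| = 42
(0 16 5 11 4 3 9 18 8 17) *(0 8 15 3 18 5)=(0 16)(3 9 5 11 4 18 15)(8 17)=[16, 1, 2, 9, 18, 11, 6, 7, 17, 5, 10, 4, 12, 13, 14, 3, 0, 8, 15]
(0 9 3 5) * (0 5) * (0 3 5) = [9, 1, 2, 3, 4, 0, 6, 7, 8, 5] = (0 9 5)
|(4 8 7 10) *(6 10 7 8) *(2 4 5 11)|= 6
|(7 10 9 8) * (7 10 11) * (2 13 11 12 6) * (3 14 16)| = |(2 13 11 7 12 6)(3 14 16)(8 10 9)| = 6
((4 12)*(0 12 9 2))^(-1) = [2, 1, 9, 3, 12, 5, 6, 7, 8, 4, 10, 11, 0] = (0 2 9 4 12)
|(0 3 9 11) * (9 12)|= 5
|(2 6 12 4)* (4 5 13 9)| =|(2 6 12 5 13 9 4)| =7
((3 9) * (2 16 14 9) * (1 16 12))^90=[0, 12, 3, 9, 4, 5, 6, 7, 8, 14, 10, 11, 2, 13, 16, 15, 1]=(1 12 2 3 9 14 16)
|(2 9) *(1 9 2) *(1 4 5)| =4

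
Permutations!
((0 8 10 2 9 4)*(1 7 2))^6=(0 9 7 10)(1 8 4 2)=[9, 8, 1, 3, 2, 5, 6, 10, 4, 7, 0]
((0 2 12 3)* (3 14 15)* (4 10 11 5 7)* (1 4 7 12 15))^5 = (0 2 15 3)(1 12 11 4 14 5 10) = [2, 12, 15, 0, 14, 10, 6, 7, 8, 9, 1, 4, 11, 13, 5, 3]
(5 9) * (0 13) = (0 13)(5 9) = [13, 1, 2, 3, 4, 9, 6, 7, 8, 5, 10, 11, 12, 0]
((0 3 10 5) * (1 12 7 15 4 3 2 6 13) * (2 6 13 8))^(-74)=(0 13 15 5 2 7 10 8 12 3 6 1 4)=[13, 4, 7, 6, 0, 2, 1, 10, 12, 9, 8, 11, 3, 15, 14, 5]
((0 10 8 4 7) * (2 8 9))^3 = (0 2 7 9 4 10 8) = [2, 1, 7, 3, 10, 5, 6, 9, 0, 4, 8]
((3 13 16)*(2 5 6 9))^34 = [0, 1, 6, 13, 4, 9, 2, 7, 8, 5, 10, 11, 12, 16, 14, 15, 3] = (2 6)(3 13 16)(5 9)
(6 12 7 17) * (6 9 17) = [0, 1, 2, 3, 4, 5, 12, 6, 8, 17, 10, 11, 7, 13, 14, 15, 16, 9] = (6 12 7)(9 17)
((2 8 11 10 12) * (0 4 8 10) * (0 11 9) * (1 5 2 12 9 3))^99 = (12) = [0, 1, 2, 3, 4, 5, 6, 7, 8, 9, 10, 11, 12]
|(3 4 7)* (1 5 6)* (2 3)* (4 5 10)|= 8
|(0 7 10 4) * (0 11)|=5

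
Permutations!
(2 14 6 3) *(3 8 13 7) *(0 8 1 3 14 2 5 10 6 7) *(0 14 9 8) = (1 3 5 10 6)(7 9 8 13 14) = [0, 3, 2, 5, 4, 10, 1, 9, 13, 8, 6, 11, 12, 14, 7]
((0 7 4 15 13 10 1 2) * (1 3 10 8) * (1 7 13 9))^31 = (0 4 2 7 1 8 9 13 15)(3 10) = [4, 8, 7, 10, 2, 5, 6, 1, 9, 13, 3, 11, 12, 15, 14, 0]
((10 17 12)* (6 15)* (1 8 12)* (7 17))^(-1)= (1 17 7 10 12 8)(6 15)= [0, 17, 2, 3, 4, 5, 15, 10, 1, 9, 12, 11, 8, 13, 14, 6, 16, 7]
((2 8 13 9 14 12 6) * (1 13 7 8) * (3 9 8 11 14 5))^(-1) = (1 2 6 12 14 11 7 8 13)(3 5 9) = [0, 2, 6, 5, 4, 9, 12, 8, 13, 3, 10, 7, 14, 1, 11]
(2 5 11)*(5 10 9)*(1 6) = (1 6)(2 10 9 5 11) = [0, 6, 10, 3, 4, 11, 1, 7, 8, 5, 9, 2]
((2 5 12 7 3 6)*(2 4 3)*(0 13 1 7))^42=(13)=[0, 1, 2, 3, 4, 5, 6, 7, 8, 9, 10, 11, 12, 13]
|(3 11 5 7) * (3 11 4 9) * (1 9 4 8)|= 12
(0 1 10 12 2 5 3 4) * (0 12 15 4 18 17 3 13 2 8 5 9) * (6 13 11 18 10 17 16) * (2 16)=(0 1 17 3 10 15 4 12 8 5 11 18 2 9)(6 13 16)=[1, 17, 9, 10, 12, 11, 13, 7, 5, 0, 15, 18, 8, 16, 14, 4, 6, 3, 2]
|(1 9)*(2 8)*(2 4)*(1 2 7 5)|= |(1 9 2 8 4 7 5)|= 7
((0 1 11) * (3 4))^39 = (11)(3 4) = [0, 1, 2, 4, 3, 5, 6, 7, 8, 9, 10, 11]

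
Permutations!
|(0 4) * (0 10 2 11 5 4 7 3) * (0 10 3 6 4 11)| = 14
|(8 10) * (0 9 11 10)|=5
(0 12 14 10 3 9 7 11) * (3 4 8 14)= [12, 1, 2, 9, 8, 5, 6, 11, 14, 7, 4, 0, 3, 13, 10]= (0 12 3 9 7 11)(4 8 14 10)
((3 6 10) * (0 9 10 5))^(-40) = [10, 1, 2, 5, 4, 9, 0, 7, 8, 3, 6] = (0 10 6)(3 5 9)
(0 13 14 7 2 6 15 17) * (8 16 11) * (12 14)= (0 13 12 14 7 2 6 15 17)(8 16 11)= [13, 1, 6, 3, 4, 5, 15, 2, 16, 9, 10, 8, 14, 12, 7, 17, 11, 0]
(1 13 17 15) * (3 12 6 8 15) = (1 13 17 3 12 6 8 15) = [0, 13, 2, 12, 4, 5, 8, 7, 15, 9, 10, 11, 6, 17, 14, 1, 16, 3]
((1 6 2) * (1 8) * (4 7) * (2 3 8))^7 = [0, 8, 2, 6, 7, 5, 1, 4, 3] = (1 8 3 6)(4 7)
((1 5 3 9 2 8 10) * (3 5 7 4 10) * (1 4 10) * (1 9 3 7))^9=(2 10)(4 8)(7 9)=[0, 1, 10, 3, 8, 5, 6, 9, 4, 7, 2]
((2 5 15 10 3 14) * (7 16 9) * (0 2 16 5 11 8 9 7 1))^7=(16)(0 2 11 8 9 1)=[2, 0, 11, 3, 4, 5, 6, 7, 9, 1, 10, 8, 12, 13, 14, 15, 16]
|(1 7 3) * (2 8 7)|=|(1 2 8 7 3)|=5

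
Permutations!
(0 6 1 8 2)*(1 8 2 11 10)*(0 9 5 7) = (0 6 8 11 10 1 2 9 5 7) = [6, 2, 9, 3, 4, 7, 8, 0, 11, 5, 1, 10]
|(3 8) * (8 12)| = 3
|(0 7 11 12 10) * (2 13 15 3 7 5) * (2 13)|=|(0 5 13 15 3 7 11 12 10)|=9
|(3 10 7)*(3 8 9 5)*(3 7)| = 4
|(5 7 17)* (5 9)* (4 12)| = 4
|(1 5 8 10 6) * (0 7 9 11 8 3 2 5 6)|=6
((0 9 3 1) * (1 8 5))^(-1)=(0 1 5 8 3 9)=[1, 5, 2, 9, 4, 8, 6, 7, 3, 0]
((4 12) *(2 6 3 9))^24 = (12) = [0, 1, 2, 3, 4, 5, 6, 7, 8, 9, 10, 11, 12]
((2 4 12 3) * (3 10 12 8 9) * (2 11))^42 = (12) = [0, 1, 2, 3, 4, 5, 6, 7, 8, 9, 10, 11, 12]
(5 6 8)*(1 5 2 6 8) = (1 5 8 2 6) = [0, 5, 6, 3, 4, 8, 1, 7, 2]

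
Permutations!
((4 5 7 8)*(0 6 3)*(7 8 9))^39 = (7 9) = [0, 1, 2, 3, 4, 5, 6, 9, 8, 7]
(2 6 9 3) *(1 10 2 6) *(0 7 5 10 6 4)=(0 7 5 10 2 1 6 9 3 4)=[7, 6, 1, 4, 0, 10, 9, 5, 8, 3, 2]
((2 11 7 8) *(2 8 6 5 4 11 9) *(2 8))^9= (4 5 6 7 11)= [0, 1, 2, 3, 5, 6, 7, 11, 8, 9, 10, 4]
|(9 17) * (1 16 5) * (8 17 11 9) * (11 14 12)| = 12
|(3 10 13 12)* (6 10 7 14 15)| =|(3 7 14 15 6 10 13 12)| =8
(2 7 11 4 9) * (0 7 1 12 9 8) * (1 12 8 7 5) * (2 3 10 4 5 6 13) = (0 6 13 2 12 9 3 10 4 7 11 5 1 8) = [6, 8, 12, 10, 7, 1, 13, 11, 0, 3, 4, 5, 9, 2]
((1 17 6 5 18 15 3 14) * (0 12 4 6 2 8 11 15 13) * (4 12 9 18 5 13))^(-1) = (0 13 6 4 18 9)(1 14 3 15 11 8 2 17) = [13, 14, 17, 15, 18, 5, 4, 7, 2, 0, 10, 8, 12, 6, 3, 11, 16, 1, 9]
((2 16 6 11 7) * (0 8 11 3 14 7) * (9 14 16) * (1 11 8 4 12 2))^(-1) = (0 11 1 7 14 9 2 12 4)(3 6 16) = [11, 7, 12, 6, 0, 5, 16, 14, 8, 2, 10, 1, 4, 13, 9, 15, 3]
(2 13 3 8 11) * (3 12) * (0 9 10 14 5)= (0 9 10 14 5)(2 13 12 3 8 11)= [9, 1, 13, 8, 4, 0, 6, 7, 11, 10, 14, 2, 3, 12, 5]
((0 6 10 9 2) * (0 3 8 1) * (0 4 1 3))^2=(0 10 2 6 9)=[10, 1, 6, 3, 4, 5, 9, 7, 8, 0, 2]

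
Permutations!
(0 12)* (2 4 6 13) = (0 12)(2 4 6 13) = [12, 1, 4, 3, 6, 5, 13, 7, 8, 9, 10, 11, 0, 2]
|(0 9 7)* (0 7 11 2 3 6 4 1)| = 8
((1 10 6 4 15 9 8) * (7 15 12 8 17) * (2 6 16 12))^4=(17)(1 8 12 16 10)(2 6 4)=[0, 8, 6, 3, 2, 5, 4, 7, 12, 9, 1, 11, 16, 13, 14, 15, 10, 17]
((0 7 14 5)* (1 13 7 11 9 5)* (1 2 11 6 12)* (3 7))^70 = (0 9 2 7 13 12)(1 6 5 11 14 3) = [9, 6, 7, 1, 4, 11, 5, 13, 8, 2, 10, 14, 0, 12, 3]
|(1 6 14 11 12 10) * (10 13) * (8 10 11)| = |(1 6 14 8 10)(11 12 13)| = 15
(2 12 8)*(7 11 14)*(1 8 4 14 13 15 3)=(1 8 2 12 4 14 7 11 13 15 3)=[0, 8, 12, 1, 14, 5, 6, 11, 2, 9, 10, 13, 4, 15, 7, 3]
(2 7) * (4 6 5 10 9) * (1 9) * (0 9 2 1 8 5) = [9, 2, 7, 3, 6, 10, 0, 1, 5, 4, 8] = (0 9 4 6)(1 2 7)(5 10 8)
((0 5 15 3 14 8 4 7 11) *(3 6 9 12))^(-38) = (0 7 8 3 9 15)(4 14 12 6 5 11) = [7, 1, 2, 9, 14, 11, 5, 8, 3, 15, 10, 4, 6, 13, 12, 0]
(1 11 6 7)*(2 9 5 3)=[0, 11, 9, 2, 4, 3, 7, 1, 8, 5, 10, 6]=(1 11 6 7)(2 9 5 3)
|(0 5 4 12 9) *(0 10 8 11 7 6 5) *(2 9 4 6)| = |(2 9 10 8 11 7)(4 12)(5 6)| = 6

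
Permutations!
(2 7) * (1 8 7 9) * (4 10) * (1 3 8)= (2 9 3 8 7)(4 10)= [0, 1, 9, 8, 10, 5, 6, 2, 7, 3, 4]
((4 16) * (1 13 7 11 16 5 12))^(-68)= (1 16)(4 13)(5 7)(11 12)= [0, 16, 2, 3, 13, 7, 6, 5, 8, 9, 10, 12, 11, 4, 14, 15, 1]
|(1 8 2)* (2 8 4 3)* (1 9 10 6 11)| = |(1 4 3 2 9 10 6 11)| = 8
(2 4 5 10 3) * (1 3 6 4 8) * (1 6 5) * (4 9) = (1 3 2 8 6 9 4)(5 10) = [0, 3, 8, 2, 1, 10, 9, 7, 6, 4, 5]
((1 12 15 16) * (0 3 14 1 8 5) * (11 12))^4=(0 11 8 14 15)(1 16 3 12 5)=[11, 16, 2, 12, 4, 1, 6, 7, 14, 9, 10, 8, 5, 13, 15, 0, 3]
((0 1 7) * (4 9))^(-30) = (9) = [0, 1, 2, 3, 4, 5, 6, 7, 8, 9]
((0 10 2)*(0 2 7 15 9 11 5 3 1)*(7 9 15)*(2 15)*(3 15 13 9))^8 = (2 9 5)(11 15 13) = [0, 1, 9, 3, 4, 2, 6, 7, 8, 5, 10, 15, 12, 11, 14, 13]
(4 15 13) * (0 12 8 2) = (0 12 8 2)(4 15 13) = [12, 1, 0, 3, 15, 5, 6, 7, 2, 9, 10, 11, 8, 4, 14, 13]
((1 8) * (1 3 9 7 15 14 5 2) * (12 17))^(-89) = (1 8 3 9 7 15 14 5 2)(12 17) = [0, 8, 1, 9, 4, 2, 6, 15, 3, 7, 10, 11, 17, 13, 5, 14, 16, 12]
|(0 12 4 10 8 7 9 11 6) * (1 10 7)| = |(0 12 4 7 9 11 6)(1 10 8)| = 21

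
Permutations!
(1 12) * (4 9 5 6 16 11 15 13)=(1 12)(4 9 5 6 16 11 15 13)=[0, 12, 2, 3, 9, 6, 16, 7, 8, 5, 10, 15, 1, 4, 14, 13, 11]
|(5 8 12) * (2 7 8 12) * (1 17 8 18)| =|(1 17 8 2 7 18)(5 12)| =6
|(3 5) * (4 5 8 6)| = 5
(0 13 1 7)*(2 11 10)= (0 13 1 7)(2 11 10)= [13, 7, 11, 3, 4, 5, 6, 0, 8, 9, 2, 10, 12, 1]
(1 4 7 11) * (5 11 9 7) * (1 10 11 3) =(1 4 5 3)(7 9)(10 11) =[0, 4, 2, 1, 5, 3, 6, 9, 8, 7, 11, 10]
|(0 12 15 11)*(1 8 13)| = |(0 12 15 11)(1 8 13)| = 12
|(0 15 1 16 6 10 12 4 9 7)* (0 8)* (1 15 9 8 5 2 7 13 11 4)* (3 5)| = 60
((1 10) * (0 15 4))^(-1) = (0 4 15)(1 10) = [4, 10, 2, 3, 15, 5, 6, 7, 8, 9, 1, 11, 12, 13, 14, 0]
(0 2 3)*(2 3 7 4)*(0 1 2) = [3, 2, 7, 1, 0, 5, 6, 4] = (0 3 1 2 7 4)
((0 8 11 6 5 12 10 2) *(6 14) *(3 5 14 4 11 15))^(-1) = (0 2 10 12 5 3 15 8)(4 11)(6 14) = [2, 1, 10, 15, 11, 3, 14, 7, 0, 9, 12, 4, 5, 13, 6, 8]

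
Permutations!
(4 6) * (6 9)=(4 9 6)=[0, 1, 2, 3, 9, 5, 4, 7, 8, 6]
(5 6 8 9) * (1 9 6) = (1 9 5)(6 8) = [0, 9, 2, 3, 4, 1, 8, 7, 6, 5]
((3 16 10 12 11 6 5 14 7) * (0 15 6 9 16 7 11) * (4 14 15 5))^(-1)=[12, 1, 2, 7, 6, 0, 15, 3, 8, 11, 16, 14, 10, 13, 4, 5, 9]=(0 12 10 16 9 11 14 4 6 15 5)(3 7)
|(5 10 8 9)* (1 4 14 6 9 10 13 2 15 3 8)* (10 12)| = |(1 4 14 6 9 5 13 2 15 3 8 12 10)| = 13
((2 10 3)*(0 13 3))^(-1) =(0 10 2 3 13) =[10, 1, 3, 13, 4, 5, 6, 7, 8, 9, 2, 11, 12, 0]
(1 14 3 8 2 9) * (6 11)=(1 14 3 8 2 9)(6 11)=[0, 14, 9, 8, 4, 5, 11, 7, 2, 1, 10, 6, 12, 13, 3]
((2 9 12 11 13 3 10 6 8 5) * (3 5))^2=[0, 1, 12, 6, 4, 9, 3, 7, 10, 11, 8, 5, 13, 2]=(2 12 13)(3 6)(5 9 11)(8 10)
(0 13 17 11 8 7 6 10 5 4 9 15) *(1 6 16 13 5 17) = (0 5 4 9 15)(1 6 10 17 11 8 7 16 13) = [5, 6, 2, 3, 9, 4, 10, 16, 7, 15, 17, 8, 12, 1, 14, 0, 13, 11]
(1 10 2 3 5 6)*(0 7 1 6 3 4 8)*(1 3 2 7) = [1, 10, 4, 5, 8, 2, 6, 3, 0, 9, 7] = (0 1 10 7 3 5 2 4 8)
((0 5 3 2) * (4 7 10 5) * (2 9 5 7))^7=(0 4 2)(3 9 5)(7 10)=[4, 1, 0, 9, 2, 3, 6, 10, 8, 5, 7]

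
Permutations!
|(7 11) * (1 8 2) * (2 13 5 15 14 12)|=|(1 8 13 5 15 14 12 2)(7 11)|=8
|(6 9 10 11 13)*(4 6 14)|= |(4 6 9 10 11 13 14)|= 7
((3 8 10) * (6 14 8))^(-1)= (3 10 8 14 6)= [0, 1, 2, 10, 4, 5, 3, 7, 14, 9, 8, 11, 12, 13, 6]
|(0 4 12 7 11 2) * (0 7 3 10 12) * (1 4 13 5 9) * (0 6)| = |(0 13 5 9 1 4 6)(2 7 11)(3 10 12)| = 21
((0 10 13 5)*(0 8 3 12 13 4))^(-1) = (0 4 10)(3 8 5 13 12) = [4, 1, 2, 8, 10, 13, 6, 7, 5, 9, 0, 11, 3, 12]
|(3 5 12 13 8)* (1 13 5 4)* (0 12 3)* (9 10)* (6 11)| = 8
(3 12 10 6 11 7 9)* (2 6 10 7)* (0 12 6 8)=(0 12 7 9 3 6 11 2 8)=[12, 1, 8, 6, 4, 5, 11, 9, 0, 3, 10, 2, 7]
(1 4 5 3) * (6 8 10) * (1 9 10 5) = (1 4)(3 9 10 6 8 5) = [0, 4, 2, 9, 1, 3, 8, 7, 5, 10, 6]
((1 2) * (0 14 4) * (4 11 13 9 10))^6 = [4, 1, 2, 3, 10, 5, 6, 7, 8, 13, 9, 14, 12, 11, 0] = (0 4 10 9 13 11 14)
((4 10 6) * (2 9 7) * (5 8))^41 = (2 7 9)(4 6 10)(5 8) = [0, 1, 7, 3, 6, 8, 10, 9, 5, 2, 4]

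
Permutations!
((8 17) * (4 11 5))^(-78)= [0, 1, 2, 3, 4, 5, 6, 7, 8, 9, 10, 11, 12, 13, 14, 15, 16, 17]= (17)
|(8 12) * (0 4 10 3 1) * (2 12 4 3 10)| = |(0 3 1)(2 12 8 4)| = 12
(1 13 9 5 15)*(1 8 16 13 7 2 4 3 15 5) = (1 7 2 4 3 15 8 16 13 9) = [0, 7, 4, 15, 3, 5, 6, 2, 16, 1, 10, 11, 12, 9, 14, 8, 13]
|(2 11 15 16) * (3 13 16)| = |(2 11 15 3 13 16)| = 6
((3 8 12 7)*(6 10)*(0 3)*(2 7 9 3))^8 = (12)(0 7 2) = [7, 1, 0, 3, 4, 5, 6, 2, 8, 9, 10, 11, 12]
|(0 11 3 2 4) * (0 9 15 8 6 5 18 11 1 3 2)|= |(0 1 3)(2 4 9 15 8 6 5 18 11)|= 9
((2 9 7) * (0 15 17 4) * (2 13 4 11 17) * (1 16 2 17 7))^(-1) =(0 4 13 7 11 17 15)(1 9 2 16) =[4, 9, 16, 3, 13, 5, 6, 11, 8, 2, 10, 17, 12, 7, 14, 0, 1, 15]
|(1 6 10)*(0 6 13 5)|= 6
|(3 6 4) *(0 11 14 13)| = 12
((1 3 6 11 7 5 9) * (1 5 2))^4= (1 7 6)(2 11 3)= [0, 7, 11, 2, 4, 5, 1, 6, 8, 9, 10, 3]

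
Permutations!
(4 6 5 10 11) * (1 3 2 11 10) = (1 3 2 11 4 6 5) = [0, 3, 11, 2, 6, 1, 5, 7, 8, 9, 10, 4]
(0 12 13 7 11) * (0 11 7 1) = (0 12 13 1) = [12, 0, 2, 3, 4, 5, 6, 7, 8, 9, 10, 11, 13, 1]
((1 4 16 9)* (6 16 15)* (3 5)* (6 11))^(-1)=[0, 9, 2, 5, 1, 3, 11, 7, 8, 16, 10, 15, 12, 13, 14, 4, 6]=(1 9 16 6 11 15 4)(3 5)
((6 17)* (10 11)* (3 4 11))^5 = (3 4 11 10)(6 17) = [0, 1, 2, 4, 11, 5, 17, 7, 8, 9, 3, 10, 12, 13, 14, 15, 16, 6]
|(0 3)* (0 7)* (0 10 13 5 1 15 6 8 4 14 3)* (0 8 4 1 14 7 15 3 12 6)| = 40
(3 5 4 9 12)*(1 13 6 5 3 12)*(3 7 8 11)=[0, 13, 2, 7, 9, 4, 5, 8, 11, 1, 10, 3, 12, 6]=(1 13 6 5 4 9)(3 7 8 11)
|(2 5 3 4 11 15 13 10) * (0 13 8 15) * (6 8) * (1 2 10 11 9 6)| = |(0 13 11)(1 2 5 3 4 9 6 8 15)| = 9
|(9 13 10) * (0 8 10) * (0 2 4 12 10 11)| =6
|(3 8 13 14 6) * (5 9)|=10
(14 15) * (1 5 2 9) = (1 5 2 9)(14 15) = [0, 5, 9, 3, 4, 2, 6, 7, 8, 1, 10, 11, 12, 13, 15, 14]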